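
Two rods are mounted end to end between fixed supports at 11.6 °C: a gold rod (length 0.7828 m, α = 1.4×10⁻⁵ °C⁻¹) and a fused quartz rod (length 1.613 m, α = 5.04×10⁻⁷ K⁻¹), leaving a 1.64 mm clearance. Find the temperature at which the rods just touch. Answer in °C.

T = 151 °C

α₁L₁ = 1.09592×10⁻⁵ m/K, α₂L₂ = 8.12952×10⁻⁷ m/K → total 1.1772152×10⁻⁵ m/K
ΔT = g/(α₁L₁+α₂L₂) = 1.64×10⁻³ / 1.1772152×10⁻⁵ = 139.31 K
T = 11.6 + 139.31 = 150.91 °C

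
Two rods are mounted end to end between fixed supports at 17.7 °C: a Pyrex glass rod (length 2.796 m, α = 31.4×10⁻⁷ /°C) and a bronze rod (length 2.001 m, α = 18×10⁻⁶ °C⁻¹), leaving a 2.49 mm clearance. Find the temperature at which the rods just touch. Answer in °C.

T = 73.3 °C

Gap closes when ΔL₁ + ΔL₂ = 2.49 mm = 2.49×10⁻³ m
(α₁L₁ + α₂L₂)ΔT = g
α₁L₁ + α₂L₂ = 31.4×10⁻⁷×2.796 + 18×10⁻⁶×2.001 = 4.479744×10⁻⁵ m/K
ΔT = 2.49×10⁻³ / 4.479744×10⁻⁵ = 55.584 K
T = 17.7 + 55.584 = 73.284 °C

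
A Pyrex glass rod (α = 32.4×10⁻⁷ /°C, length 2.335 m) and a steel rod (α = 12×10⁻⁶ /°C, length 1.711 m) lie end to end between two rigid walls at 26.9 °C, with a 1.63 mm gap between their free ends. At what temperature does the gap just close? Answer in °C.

α₁L₁ = 7.5654×10⁻⁶ m/K, α₂L₂ = 2.0532×10⁻⁵ m/K → total 2.80974×10⁻⁵ m/K
ΔT = g/(α₁L₁+α₂L₂) = 1.63×10⁻³ / 2.80974×10⁻⁵ = 58.012 K
T = 26.9 + 58.012 = 84.912 °C

T = 84.9 °C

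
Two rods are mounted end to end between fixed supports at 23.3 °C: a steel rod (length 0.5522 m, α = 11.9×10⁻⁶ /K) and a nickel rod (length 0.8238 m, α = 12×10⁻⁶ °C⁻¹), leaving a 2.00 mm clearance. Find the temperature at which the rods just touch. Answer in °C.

α₁L₁ = 6.57118×10⁻⁶ m/K, α₂L₂ = 9.8856×10⁻⁶ m/K → total 1.645678×10⁻⁵ m/K
ΔT = g/(α₁L₁+α₂L₂) = 2.00×10⁻³ / 1.645678×10⁻⁵ = 121.53 K
T = 23.3 + 121.53 = 144.83 °C

T = 145 °C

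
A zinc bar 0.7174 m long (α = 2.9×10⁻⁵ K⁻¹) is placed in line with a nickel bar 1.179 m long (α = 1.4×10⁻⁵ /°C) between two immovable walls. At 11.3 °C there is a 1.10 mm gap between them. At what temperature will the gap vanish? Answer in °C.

T = 40.8 °C

Gap closes when ΔL₁ + ΔL₂ = 1.10 mm = 1.10×10⁻³ m
(α₁L₁ + α₂L₂)ΔT = g
α₁L₁ + α₂L₂ = 2.9×10⁻⁵×0.7174 + 1.4×10⁻⁵×1.179 = 3.73106×10⁻⁵ m/K
ΔT = 1.10×10⁻³ / 3.73106×10⁻⁵ = 29.482 K
T = 11.3 + 29.482 = 40.782 °C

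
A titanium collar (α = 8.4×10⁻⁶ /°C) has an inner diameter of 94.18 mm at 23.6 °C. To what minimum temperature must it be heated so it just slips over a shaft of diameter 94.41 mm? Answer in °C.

Required Δd = 94.41 − 94.18 = 0.23 mm
Δd = αd₀ΔT ⇒ ΔT = Δd/(αd₀) = 0.23 / (8.4×10⁻⁶ × 94.18) = 290.73 K
T_min = 23.6 + 290.73 = 314.33 °C

T = 314 °C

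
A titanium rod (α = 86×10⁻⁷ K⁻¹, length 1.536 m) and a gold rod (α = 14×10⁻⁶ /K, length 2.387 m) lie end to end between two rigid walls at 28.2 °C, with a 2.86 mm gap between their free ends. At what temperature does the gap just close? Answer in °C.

T = 89.5 °C

α₁L₁ = 1.32096×10⁻⁵ m/K, α₂L₂ = 3.3418×10⁻⁵ m/K → total 4.66276×10⁻⁵ m/K
ΔT = g/(α₁L₁+α₂L₂) = 2.86×10⁻³ / 4.66276×10⁻⁵ = 61.337 K
T = 28.2 + 61.337 = 89.537 °C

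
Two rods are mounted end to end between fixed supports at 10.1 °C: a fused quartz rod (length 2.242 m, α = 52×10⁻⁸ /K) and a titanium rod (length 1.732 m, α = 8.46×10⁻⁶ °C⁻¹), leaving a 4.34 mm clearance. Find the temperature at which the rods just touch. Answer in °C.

T = 284 °C

α₁L₁ = 1.16584×10⁻⁶ m/K, α₂L₂ = 1.465272×10⁻⁵ m/K → total 1.581856×10⁻⁵ m/K
ΔT = g/(α₁L₁+α₂L₂) = 4.34×10⁻³ / 1.581856×10⁻⁵ = 274.36 K
T = 10.1 + 274.36 = 284.46 °C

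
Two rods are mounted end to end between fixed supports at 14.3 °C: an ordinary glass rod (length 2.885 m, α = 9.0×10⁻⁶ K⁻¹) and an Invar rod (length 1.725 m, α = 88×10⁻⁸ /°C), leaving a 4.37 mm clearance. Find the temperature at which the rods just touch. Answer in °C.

α₁L₁ = 2.5965×10⁻⁵ m/K, α₂L₂ = 1.518×10⁻⁶ m/K → total 2.7483×10⁻⁵ m/K
ΔT = g/(α₁L₁+α₂L₂) = 4.37×10⁻³ / 2.7483×10⁻⁵ = 159.01 K
T = 14.3 + 159.01 = 173.31 °C

T = 173 °C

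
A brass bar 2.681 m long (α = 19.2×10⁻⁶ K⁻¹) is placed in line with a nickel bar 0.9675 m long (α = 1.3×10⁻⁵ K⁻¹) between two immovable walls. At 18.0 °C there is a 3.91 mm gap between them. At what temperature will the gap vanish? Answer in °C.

Gap closes when ΔL₁ + ΔL₂ = 3.91 mm = 3.91×10⁻³ m
(α₁L₁ + α₂L₂)ΔT = g
α₁L₁ + α₂L₂ = 19.2×10⁻⁶×2.681 + 1.3×10⁻⁵×0.9675 = 6.40527×10⁻⁵ m/K
ΔT = 3.91×10⁻³ / 6.40527×10⁻⁵ = 61.043 K
T = 18.0 + 61.043 = 79.043 °C

T = 79.0 °C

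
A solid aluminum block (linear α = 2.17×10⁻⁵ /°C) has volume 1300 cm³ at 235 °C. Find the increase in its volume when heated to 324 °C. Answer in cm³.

ΔV = 7.53 cm³

Isotropic solid: β ≈ 3α = 6.5×10⁻⁵ /K; ΔT = 89 K
ΔV = 3αV₀ΔT = 3(2.17×10⁻⁵)(1300)(89) = 7.53 cm³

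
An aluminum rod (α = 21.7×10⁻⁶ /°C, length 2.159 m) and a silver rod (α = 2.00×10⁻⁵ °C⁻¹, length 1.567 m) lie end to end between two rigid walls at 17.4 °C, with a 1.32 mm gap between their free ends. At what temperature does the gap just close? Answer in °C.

T = 34.3 °C

Gap closes when ΔL₁ + ΔL₂ = 1.32 mm = 1.32×10⁻³ m
(α₁L₁ + α₂L₂)ΔT = g
α₁L₁ + α₂L₂ = 21.7×10⁻⁶×2.159 + 2.00×10⁻⁵×1.567 = 7.81903×10⁻⁵ m/K
ΔT = 1.32×10⁻³ / 7.81903×10⁻⁵ = 16.882 K
T = 17.4 + 16.882 = 34.282 °C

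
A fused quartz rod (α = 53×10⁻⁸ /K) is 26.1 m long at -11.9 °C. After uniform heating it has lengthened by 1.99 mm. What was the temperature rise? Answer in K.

ΔL = αL₀ΔT ⇒ ΔT = ΔL / (αL₀)
ΔT = 1.99×10⁻³ m / (53×10⁻⁸ × 26.1 m) = 143.86 K

ΔT = 144 K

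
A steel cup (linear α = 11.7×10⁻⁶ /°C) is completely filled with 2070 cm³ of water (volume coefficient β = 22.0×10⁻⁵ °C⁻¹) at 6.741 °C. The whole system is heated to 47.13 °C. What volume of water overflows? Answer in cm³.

The cup also expands: β_container ≈ 3α = 3.51×10⁻⁵ /K
Net overflow = V₀(β_liq − 3α_cont)ΔT
β − 3α = 2.20×10⁻⁴ − 3.51×10⁻⁵ = 1.849×10⁻⁴ /K; ΔT = 40.389 K
ΔV = 2070 × 1.849×10⁻⁴ × 40.389 = 15.5 cm³

15.5 cm³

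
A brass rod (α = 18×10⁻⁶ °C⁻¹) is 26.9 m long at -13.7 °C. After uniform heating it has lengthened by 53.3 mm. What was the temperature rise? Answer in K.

ΔL = αL₀ΔT ⇒ ΔT = ΔL / (αL₀)
ΔT = 53.3×10⁻³ m / (18×10⁻⁶ × 26.9 m) = 110.08 K

ΔT = 110 K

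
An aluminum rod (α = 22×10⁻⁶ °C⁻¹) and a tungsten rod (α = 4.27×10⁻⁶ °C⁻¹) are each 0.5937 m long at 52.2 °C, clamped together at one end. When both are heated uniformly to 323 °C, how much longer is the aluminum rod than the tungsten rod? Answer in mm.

ΔT = 270.8 K
aluminum: ΔL = 22×10⁻⁶ × 0.5937 m × 270.8 = 3.5370×10⁻³ m = 3.5370 mm
tungsten: ΔL = 4.27×10⁻⁶ × 0.5937 m × 270.8 = 6.8650×10⁻⁴ m = 0.68650 mm
difference = 3.5370 − 0.68650 = 2.8505 mm

2.85 mm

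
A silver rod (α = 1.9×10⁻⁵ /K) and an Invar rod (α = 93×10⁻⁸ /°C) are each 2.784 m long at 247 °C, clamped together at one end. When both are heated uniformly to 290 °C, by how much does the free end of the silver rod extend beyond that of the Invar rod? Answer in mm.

2.16 mm

ΔT = 43 K
silver: ΔL = 1.9×10⁻⁵ × 2.784 m × 43 = 2.2745×10⁻³ m = 2.2745 mm
Invar: ΔL = 93×10⁻⁸ × 2.784 m × 43 = 1.1133×10⁻⁴ m = 0.11133 mm
difference = 2.2745 − 0.11133 = 2.16317 mm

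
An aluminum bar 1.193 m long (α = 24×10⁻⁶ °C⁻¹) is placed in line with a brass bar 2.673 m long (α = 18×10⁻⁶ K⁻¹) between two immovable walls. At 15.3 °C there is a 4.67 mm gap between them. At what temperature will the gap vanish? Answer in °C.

T = 76.2 °C

Gap closes when ΔL₁ + ΔL₂ = 4.67 mm = 4.67×10⁻³ m
(α₁L₁ + α₂L₂)ΔT = g
α₁L₁ + α₂L₂ = 24×10⁻⁶×1.193 + 18×10⁻⁶×2.673 = 7.6746×10⁻⁵ m/K
ΔT = 4.67×10⁻³ / 7.6746×10⁻⁵ = 60.850 K
T = 15.3 + 60.850 = 76.150 °C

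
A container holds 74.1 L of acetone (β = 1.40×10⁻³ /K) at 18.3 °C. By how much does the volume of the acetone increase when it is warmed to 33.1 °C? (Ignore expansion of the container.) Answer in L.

|ΔT| = |33.1 − 18.3| = 14.8 K
ΔV = βV₀ΔT = (1.40×10⁻³)(74.1)(14.8) = 1.54 L

ΔV = 1.54 L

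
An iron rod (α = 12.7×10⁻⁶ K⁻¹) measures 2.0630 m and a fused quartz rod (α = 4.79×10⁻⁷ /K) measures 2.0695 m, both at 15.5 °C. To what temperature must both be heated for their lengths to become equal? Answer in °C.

T = 273.3 °C

Equal length when α₁L₁ΔT − α₂L₂ΔT = L₂ − L₁ = 6.50×10⁻³ m
α₁L₁ = 2.62001×10⁻⁵, α₂L₂ = 9.912905×10⁻⁷ → Δ(αL) = 2.52088095×10⁻⁵ m/K
ΔT = 6.50×10⁻³ / 2.52088095×10⁻⁵ = 257.846 K, so T = 15.5 + 257.846 = 273.346 °C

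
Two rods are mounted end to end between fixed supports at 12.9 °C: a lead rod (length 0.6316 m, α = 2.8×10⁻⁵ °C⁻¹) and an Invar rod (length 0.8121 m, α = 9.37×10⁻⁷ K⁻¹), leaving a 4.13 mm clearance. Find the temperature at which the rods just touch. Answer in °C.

α₁L₁ = 1.76848×10⁻⁵ m/K, α₂L₂ = 7.609377×10⁻⁷ m/K → total 1.84457377×10⁻⁵ m/K
ΔT = g/(α₁L₁+α₂L₂) = 4.13×10⁻³ / 1.84457377×10⁻⁵ = 223.90 K
T = 12.9 + 223.90 = 236.80 °C

T = 237 °C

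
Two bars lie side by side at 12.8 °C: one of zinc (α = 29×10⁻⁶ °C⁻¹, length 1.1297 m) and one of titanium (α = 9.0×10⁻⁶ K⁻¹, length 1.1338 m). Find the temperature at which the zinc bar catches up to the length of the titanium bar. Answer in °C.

L₁(1 + α₁ΔT) = L₂(1 + α₂ΔT) ⇒ ΔT = (L₂ − L₁)/(α₁L₁ − α₂L₂)
L₂ − L₁ = 1.1338 − 1.1297 = 4.10×10⁻³ m
α₁L₁ − α₂L₂ = 29×10⁻⁶×1.1297 − 9.0×10⁻⁶×1.1338 = 2.25571×10⁻⁵ m/K
ΔT = 4.10×10⁻³ / 2.25571×10⁻⁵ = 181.761 K
T = 12.8 + 181.761 = 194.561 °C

T = 194.6 °C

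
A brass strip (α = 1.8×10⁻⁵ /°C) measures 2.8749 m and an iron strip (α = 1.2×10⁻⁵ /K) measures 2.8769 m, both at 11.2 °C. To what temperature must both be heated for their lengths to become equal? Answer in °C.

T = 127.3 °C

Equal length when α₁L₁ΔT − α₂L₂ΔT = L₂ − L₁ = 2.00×10⁻³ m
α₁L₁ = 5.17482×10⁻⁵, α₂L₂ = 3.45228×10⁻⁵ → Δ(αL) = 1.72254×10⁻⁵ m/K
ΔT = 2.00×10⁻³ / 1.72254×10⁻⁵ = 116.108 K, so T = 11.2 + 116.108 = 127.308 °C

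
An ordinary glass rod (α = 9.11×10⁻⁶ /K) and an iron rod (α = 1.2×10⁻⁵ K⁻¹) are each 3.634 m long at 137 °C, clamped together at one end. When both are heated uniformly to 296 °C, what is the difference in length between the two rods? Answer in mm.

ΔT = 159 K
ordinary glass: ΔL = 9.11×10⁻⁶ × 3.634 m × 159 = 5.2638×10⁻³ m = 5.2638 mm
iron: ΔL = 1.2×10⁻⁵ × 3.634 m × 159 = 6.9337×10⁻³ m = 6.9337 mm
difference = 6.9337 − 5.2638 = 1.6699 mm

1.67 mm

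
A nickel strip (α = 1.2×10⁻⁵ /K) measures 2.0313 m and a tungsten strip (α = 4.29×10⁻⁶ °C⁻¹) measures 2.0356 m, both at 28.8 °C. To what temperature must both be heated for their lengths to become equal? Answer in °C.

L₁(1 + α₁ΔT) = L₂(1 + α₂ΔT) ⇒ ΔT = (L₂ − L₁)/(α₁L₁ − α₂L₂)
L₂ − L₁ = 2.0356 − 2.0313 = 4.30×10⁻³ m
α₁L₁ − α₂L₂ = 1.2×10⁻⁵×2.0313 − 4.29×10⁻⁶×2.0356 = 1.5642876×10⁻⁵ m/K
ΔT = 4.30×10⁻³ / 1.5642876×10⁻⁵ = 274.886 K
T = 28.8 + 274.886 = 303.686 °C

T = 303.7 °C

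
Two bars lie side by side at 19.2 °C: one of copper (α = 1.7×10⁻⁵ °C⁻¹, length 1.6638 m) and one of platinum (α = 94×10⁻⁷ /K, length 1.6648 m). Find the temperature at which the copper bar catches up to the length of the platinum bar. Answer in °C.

Equal length when α₁L₁ΔT − α₂L₂ΔT = L₂ − L₁ = 1.00×10⁻³ m
α₁L₁ = 2.82846×10⁻⁵, α₂L₂ = 1.564912×10⁻⁵ → Δ(αL) = 1.263548×10⁻⁵ m/K
ΔT = 1.00×10⁻³ / 1.263548×10⁻⁵ = 79.1422 K, so T = 19.2 + 79.1422 = 98.3422 °C

T = 98.34 °C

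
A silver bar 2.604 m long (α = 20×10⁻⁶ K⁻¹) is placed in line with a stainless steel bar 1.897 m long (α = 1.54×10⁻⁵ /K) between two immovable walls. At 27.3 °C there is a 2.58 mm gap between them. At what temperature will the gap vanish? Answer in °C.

T = 59.0 °C

Gap closes when ΔL₁ + ΔL₂ = 2.58 mm = 2.58×10⁻³ m
(α₁L₁ + α₂L₂)ΔT = g
α₁L₁ + α₂L₂ = 20×10⁻⁶×2.604 + 1.54×10⁻⁵×1.897 = 8.12938×10⁻⁵ m/K
ΔT = 2.58×10⁻³ / 8.12938×10⁻⁵ = 31.737 K
T = 27.3 + 31.737 = 59.037 °C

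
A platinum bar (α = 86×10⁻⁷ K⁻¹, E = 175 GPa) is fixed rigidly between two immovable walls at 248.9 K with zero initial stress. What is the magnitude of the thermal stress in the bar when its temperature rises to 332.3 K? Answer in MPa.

σ = 126 MPa

Fully constrained: the free strain ε = αΔT is blocked, so σ = Eε = EαΔT.
|ΔT| = 83.4 K
σ = 175×10⁹ × 86×10⁻⁷ × 83.4 = 1.26×10⁸ Pa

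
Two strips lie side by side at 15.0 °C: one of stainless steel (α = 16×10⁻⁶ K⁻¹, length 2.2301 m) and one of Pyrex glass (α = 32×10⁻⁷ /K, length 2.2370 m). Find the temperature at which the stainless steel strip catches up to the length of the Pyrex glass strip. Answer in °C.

L₁(1 + α₁ΔT) = L₂(1 + α₂ΔT) ⇒ ΔT = (L₂ − L₁)/(α₁L₁ − α₂L₂)
L₂ − L₁ = 2.2370 − 2.2301 = 6.90×10⁻³ m
α₁L₁ − α₂L₂ = 16×10⁻⁶×2.2301 − 32×10⁻⁷×2.2370 = 2.85232×10⁻⁵ m/K
ΔT = 6.90×10⁻³ / 2.85232×10⁻⁵ = 241.908 K
T = 15.0 + 241.908 = 256.908 °C

T = 256.9 °C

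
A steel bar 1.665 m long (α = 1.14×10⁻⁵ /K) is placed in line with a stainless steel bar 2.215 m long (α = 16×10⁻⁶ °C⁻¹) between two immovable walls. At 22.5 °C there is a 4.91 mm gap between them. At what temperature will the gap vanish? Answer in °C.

Gap closes when ΔL₁ + ΔL₂ = 4.91 mm = 4.91×10⁻³ m
(α₁L₁ + α₂L₂)ΔT = g
α₁L₁ + α₂L₂ = 1.14×10⁻⁵×1.665 + 16×10⁻⁶×2.215 = 5.4421×10⁻⁵ m/K
ΔT = 4.91×10⁻³ / 5.4421×10⁻⁵ = 90.22 K
T = 22.5 + 90.22 = 112.72 °C

T = 113 °C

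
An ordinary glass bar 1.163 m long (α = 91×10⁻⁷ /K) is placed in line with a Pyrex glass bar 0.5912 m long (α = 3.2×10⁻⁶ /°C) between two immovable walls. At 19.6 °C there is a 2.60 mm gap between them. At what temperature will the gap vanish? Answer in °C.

α₁L₁ = 1.05833×10⁻⁵ m/K, α₂L₂ = 1.89184×10⁻⁶ m/K → total 1.247514×10⁻⁵ m/K
ΔT = g/(α₁L₁+α₂L₂) = 2.60×10⁻³ / 1.247514×10⁻⁵ = 208.41 K
T = 19.6 + 208.41 = 228.01 °C

T = 228 °C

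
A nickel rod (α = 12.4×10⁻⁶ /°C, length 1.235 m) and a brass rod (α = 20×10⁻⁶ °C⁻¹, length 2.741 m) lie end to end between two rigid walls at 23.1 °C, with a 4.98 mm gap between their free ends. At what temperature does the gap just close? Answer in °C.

T = 94.1 °C

α₁L₁ = 1.5314×10⁻⁵ m/K, α₂L₂ = 5.482×10⁻⁵ m/K → total 7.0134×10⁻⁵ m/K
ΔT = g/(α₁L₁+α₂L₂) = 4.98×10⁻³ / 7.0134×10⁻⁵ = 71.007 K
T = 23.1 + 71.007 = 94.107 °C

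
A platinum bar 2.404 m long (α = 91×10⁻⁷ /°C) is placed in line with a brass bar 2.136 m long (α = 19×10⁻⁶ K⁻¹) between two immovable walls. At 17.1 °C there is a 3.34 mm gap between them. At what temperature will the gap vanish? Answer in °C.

T = 70.6 °C

α₁L₁ = 2.18764×10⁻⁵ m/K, α₂L₂ = 4.0584×10⁻⁵ m/K → total 6.24604×10⁻⁵ m/K
ΔT = g/(α₁L₁+α₂L₂) = 3.34×10⁻³ / 6.24604×10⁻⁵ = 53.474 K
T = 17.1 + 53.474 = 70.574 °C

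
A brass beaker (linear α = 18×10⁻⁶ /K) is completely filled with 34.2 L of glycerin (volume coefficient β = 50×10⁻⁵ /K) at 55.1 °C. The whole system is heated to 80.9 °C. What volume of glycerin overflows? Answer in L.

0.394 L

The beaker also expands: β_container ≈ 3α = 5.4×10⁻⁵ /K
Net overflow = V₀(β_liq − 3α_cont)ΔT
β − 3α = 5.00×10⁻⁴ − 5.4×10⁻⁵ = 4.46×10⁻⁴ /K; ΔT = 25.8 K
ΔV = 34.2 × 4.46×10⁻⁴ × 25.8 = 0.394 L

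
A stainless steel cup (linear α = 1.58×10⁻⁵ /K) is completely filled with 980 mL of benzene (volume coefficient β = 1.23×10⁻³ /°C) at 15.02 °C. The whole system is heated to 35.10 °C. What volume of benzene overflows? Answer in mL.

The cup also expands: β_container ≈ 3α = 4.74×10⁻⁵ /K
Net overflow = V₀(β_liq − 3α_cont)ΔT
β − 3α = 1.23×10⁻³ − 4.74×10⁻⁵ = 1.1826×10⁻³ /K; ΔT = 20.08 K
ΔV = 980 × 1.1826×10⁻³ × 20.08 = 23.3 mL

23.3 mL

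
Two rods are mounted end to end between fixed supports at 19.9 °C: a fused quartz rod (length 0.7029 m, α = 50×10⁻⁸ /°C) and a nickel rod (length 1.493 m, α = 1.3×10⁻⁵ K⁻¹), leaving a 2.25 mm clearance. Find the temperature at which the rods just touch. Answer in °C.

T = 134 °C

Gap closes when ΔL₁ + ΔL₂ = 2.25 mm = 2.25×10⁻³ m
(α₁L₁ + α₂L₂)ΔT = g
α₁L₁ + α₂L₂ = 50×10⁻⁸×0.7029 + 1.3×10⁻⁵×1.493 = 1.976045×10⁻⁵ m/K
ΔT = 2.25×10⁻³ / 1.976045×10⁻⁵ = 113.86 K
T = 19.9 + 113.86 = 133.76 °C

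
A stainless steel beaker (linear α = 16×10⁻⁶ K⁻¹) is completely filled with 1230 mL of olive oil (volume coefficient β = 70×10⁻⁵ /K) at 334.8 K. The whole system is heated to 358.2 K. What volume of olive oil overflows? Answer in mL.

The beaker also expands: β_container ≈ 3α = 4.8×10⁻⁵ /K
Net overflow = V₀(β_liq − 3α_cont)ΔT
β − 3α = 7.00×10⁻⁴ − 4.8×10⁻⁵ = 6.52×10⁻⁴ /K; ΔT = 23.4 K
ΔV = 1230 × 6.52×10⁻⁴ × 23.4 = 18.8 mL

18.8 mL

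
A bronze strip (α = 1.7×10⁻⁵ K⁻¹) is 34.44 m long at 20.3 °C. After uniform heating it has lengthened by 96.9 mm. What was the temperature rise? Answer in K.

ΔT = 166 K

ΔL = αL₀ΔT ⇒ ΔT = ΔL / (αL₀)
ΔT = 96.9×10⁻³ m / (1.7×10⁻⁵ × 34.44 m) = 165.51 K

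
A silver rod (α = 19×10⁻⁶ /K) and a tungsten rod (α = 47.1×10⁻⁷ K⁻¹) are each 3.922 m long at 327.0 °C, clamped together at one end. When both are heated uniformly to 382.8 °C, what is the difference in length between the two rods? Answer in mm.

ΔT = 55.8 K
silver: ΔL = 19×10⁻⁶ × 3.922 m × 55.8 = 4.1581×10⁻³ m = 4.1581 mm
tungsten: ΔL = 47.1×10⁻⁷ × 3.922 m × 55.8 = 1.0308×10⁻³ m = 1.0308 mm
difference = 4.1581 − 1.0308 = 3.1273 mm

3.13 mm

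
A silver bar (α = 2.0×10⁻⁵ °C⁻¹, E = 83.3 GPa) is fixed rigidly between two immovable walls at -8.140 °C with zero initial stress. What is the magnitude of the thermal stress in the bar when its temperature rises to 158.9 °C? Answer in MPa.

Fully constrained: the free strain ε = αΔT is blocked, so σ = Eε = EαΔT.
|ΔT| = 167.040 K
σ = 83.3×10⁹ × 2.0×10⁻⁵ × 167.040 = 2.78×10⁸ Pa

σ = 278 MPa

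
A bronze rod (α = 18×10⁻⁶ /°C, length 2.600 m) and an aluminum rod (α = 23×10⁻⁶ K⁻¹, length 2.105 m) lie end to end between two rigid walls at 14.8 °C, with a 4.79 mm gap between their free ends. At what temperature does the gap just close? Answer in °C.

T = 65.1 °C

α₁L₁ = 4.680×10⁻⁵ m/K, α₂L₂ = 4.8415×10⁻⁵ m/K → total 9.5215×10⁻⁵ m/K
ΔT = g/(α₁L₁+α₂L₂) = 4.79×10⁻³ / 9.5215×10⁻⁵ = 50.307 K
T = 14.8 + 50.307 = 65.107 °C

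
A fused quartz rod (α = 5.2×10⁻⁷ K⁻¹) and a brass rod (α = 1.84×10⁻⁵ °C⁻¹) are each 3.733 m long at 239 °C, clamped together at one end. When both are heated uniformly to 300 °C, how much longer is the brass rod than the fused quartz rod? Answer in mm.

ΔT = 61 K
fused quartz: ΔL = 5.2×10⁻⁷ × 3.733 m × 61 = 1.1841×10⁻⁴ m = 0.11841 mm
brass: ΔL = 1.84×10⁻⁵ × 3.733 m × 61 = 4.1899×10⁻³ m = 4.1899 mm
difference = 4.1899 − 0.11841 = 4.07149 mm

4.07 mm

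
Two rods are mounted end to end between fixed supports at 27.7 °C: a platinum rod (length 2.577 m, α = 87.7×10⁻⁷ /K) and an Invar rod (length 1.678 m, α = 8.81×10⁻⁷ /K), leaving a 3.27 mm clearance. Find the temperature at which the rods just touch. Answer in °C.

T = 164 °C

Gap closes when ΔL₁ + ΔL₂ = 3.27 mm = 3.27×10⁻³ m
(α₁L₁ + α₂L₂)ΔT = g
α₁L₁ + α₂L₂ = 87.7×10⁻⁷×2.577 + 8.81×10⁻⁷×1.678 = 2.4078608×10⁻⁵ m/K
ΔT = 3.27×10⁻³ / 2.4078608×10⁻⁵ = 135.81 K
T = 27.7 + 135.81 = 163.51 °C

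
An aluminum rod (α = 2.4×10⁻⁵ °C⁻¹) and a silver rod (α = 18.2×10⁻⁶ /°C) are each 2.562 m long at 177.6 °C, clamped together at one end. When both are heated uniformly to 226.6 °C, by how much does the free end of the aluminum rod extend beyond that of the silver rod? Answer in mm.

ΔT = 49.0 K
aluminum: ΔL = 2.4×10⁻⁵ × 2.562 m × 49.0 = 3.0129×10⁻³ m = 3.0129 mm
silver: ΔL = 18.2×10⁻⁶ × 2.562 m × 49.0 = 2.2848×10⁻³ m = 2.2848 mm
difference = 3.0129 − 2.2848 = 0.7281 mm

0.728 mm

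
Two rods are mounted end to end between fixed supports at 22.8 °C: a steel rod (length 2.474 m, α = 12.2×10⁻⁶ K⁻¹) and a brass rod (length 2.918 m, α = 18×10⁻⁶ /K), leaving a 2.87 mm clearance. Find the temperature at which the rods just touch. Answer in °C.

T = 57.5 °C

α₁L₁ = 3.01828×10⁻⁵ m/K, α₂L₂ = 5.2524×10⁻⁵ m/K → total 8.27068×10⁻⁵ m/K
ΔT = g/(α₁L₁+α₂L₂) = 2.87×10⁻³ / 8.27068×10⁻⁵ = 34.701 K
T = 22.8 + 34.701 = 57.501 °C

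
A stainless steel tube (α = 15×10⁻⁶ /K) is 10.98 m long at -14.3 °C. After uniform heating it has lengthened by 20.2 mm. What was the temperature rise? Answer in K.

ΔT = 123 K

ΔL = αL₀ΔT ⇒ ΔT = ΔL / (αL₀)
ΔT = 20.2×10⁻³ m / (15×10⁻⁶ × 10.98 m) = 122.65 K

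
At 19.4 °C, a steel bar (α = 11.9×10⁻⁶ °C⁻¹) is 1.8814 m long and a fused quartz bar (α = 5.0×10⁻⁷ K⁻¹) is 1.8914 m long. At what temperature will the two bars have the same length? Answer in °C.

L₁(1 + α₁ΔT) = L₂(1 + α₂ΔT) ⇒ ΔT = (L₂ − L₁)/(α₁L₁ − α₂L₂)
L₂ − L₁ = 1.8914 − 1.8814 = 1.00×10⁻² m
α₁L₁ − α₂L₂ = 11.9×10⁻⁶×1.8814 − 5.0×10⁻⁷×1.8914 = 2.144296×10⁻⁵ m/K
ΔT = 1.00×10⁻² / 2.144296×10⁻⁵ = 466.354 K
T = 19.4 + 466.354 = 485.754 °C

T = 485.8 °C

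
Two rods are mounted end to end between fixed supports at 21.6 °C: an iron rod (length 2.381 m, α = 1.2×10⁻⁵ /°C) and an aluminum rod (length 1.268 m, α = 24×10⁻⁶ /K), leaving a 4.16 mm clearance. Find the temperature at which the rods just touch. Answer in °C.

T = 92.1 °C

Gap closes when ΔL₁ + ΔL₂ = 4.16 mm = 4.16×10⁻³ m
(α₁L₁ + α₂L₂)ΔT = g
α₁L₁ + α₂L₂ = 1.2×10⁻⁵×2.381 + 24×10⁻⁶×1.268 = 5.9004×10⁻⁵ m/K
ΔT = 4.16×10⁻³ / 5.9004×10⁻⁵ = 70.504 K
T = 21.6 + 70.504 = 92.104 °C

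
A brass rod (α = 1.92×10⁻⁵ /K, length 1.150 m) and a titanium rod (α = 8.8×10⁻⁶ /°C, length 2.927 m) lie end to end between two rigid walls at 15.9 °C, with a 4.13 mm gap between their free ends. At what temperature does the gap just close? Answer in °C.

T = 102 °C

α₁L₁ = 2.208×10⁻⁵ m/K, α₂L₂ = 2.57576×10⁻⁵ m/K → total 4.78376×10⁻⁵ m/K
ΔT = g/(α₁L₁+α₂L₂) = 4.13×10⁻³ / 4.78376×10⁻⁵ = 86.33 K
T = 15.9 + 86.33 = 102.23 °C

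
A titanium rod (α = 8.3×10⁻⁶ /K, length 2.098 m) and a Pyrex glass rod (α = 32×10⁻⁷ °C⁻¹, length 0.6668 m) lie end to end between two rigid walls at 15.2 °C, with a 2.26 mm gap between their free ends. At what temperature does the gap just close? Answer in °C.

Gap closes when ΔL₁ + ΔL₂ = 2.26 mm = 2.26×10⁻³ m
(α₁L₁ + α₂L₂)ΔT = g
α₁L₁ + α₂L₂ = 8.3×10⁻⁶×2.098 + 32×10⁻⁷×0.6668 = 1.954716×10⁻⁵ m/K
ΔT = 2.26×10⁻³ / 1.954716×10⁻⁵ = 115.62 K
T = 15.2 + 115.62 = 130.82 °C

T = 131 °C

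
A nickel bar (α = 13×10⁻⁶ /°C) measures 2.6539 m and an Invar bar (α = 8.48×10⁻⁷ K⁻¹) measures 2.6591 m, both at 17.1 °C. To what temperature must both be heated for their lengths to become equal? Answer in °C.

T = 178.4 °C

L₁(1 + α₁ΔT) = L₂(1 + α₂ΔT) ⇒ ΔT = (L₂ − L₁)/(α₁L₁ − α₂L₂)
L₂ − L₁ = 2.6591 − 2.6539 = 5.20×10⁻³ m
α₁L₁ − α₂L₂ = 13×10⁻⁶×2.6539 − 8.48×10⁻⁷×2.6591 = 3.22457832×10⁻⁵ m/K
ΔT = 5.20×10⁻³ / 3.22457832×10⁻⁵ = 161.261 K
T = 17.1 + 161.261 = 178.361 °C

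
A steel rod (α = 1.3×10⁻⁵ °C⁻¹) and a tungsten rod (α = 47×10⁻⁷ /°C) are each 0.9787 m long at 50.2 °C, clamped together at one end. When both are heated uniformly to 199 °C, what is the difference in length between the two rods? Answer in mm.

ΔT = 148.8 K
steel: ΔL = 1.3×10⁻⁵ × 0.9787 m × 148.8 = 1.8932×10⁻³ m = 1.8932 mm
tungsten: ΔL = 47×10⁻⁷ × 0.9787 m × 148.8 = 6.8446×10⁻⁴ m = 0.68446 mm
difference = 1.8932 − 0.68446 = 1.20874 mm

1.21 mm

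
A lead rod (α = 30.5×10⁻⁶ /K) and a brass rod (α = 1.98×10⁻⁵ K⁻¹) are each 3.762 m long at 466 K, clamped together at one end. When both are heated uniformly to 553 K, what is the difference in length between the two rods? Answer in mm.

ΔT = 87 K
lead: ΔL = 30.5×10⁻⁶ × 3.762 m × 87 = 9.9825×10⁻³ m = 9.9825 mm
brass: ΔL = 1.98×10⁻⁵ × 3.762 m × 87 = 6.4804×10⁻³ m = 6.4804 mm
difference = 9.9825 − 6.4804 = 3.5021 mm

3.50 mm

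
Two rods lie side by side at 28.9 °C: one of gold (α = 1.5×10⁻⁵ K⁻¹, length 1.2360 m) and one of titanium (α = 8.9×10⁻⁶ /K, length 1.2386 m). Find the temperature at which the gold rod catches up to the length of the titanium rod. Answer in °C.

Equal length when α₁L₁ΔT − α₂L₂ΔT = L₂ − L₁ = 2.60×10⁻³ m
α₁L₁ = 1.854×10⁻⁵, α₂L₂ = 1.102354×10⁻⁵ → Δ(αL) = 7.51646×10⁻⁶ m/K
ΔT = 2.60×10⁻³ / 7.51646×10⁻⁶ = 345.908 K, so T = 28.9 + 345.908 = 374.808 °C

T = 374.8 °C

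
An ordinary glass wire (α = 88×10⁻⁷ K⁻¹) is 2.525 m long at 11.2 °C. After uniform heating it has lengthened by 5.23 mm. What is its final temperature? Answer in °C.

T = 247 °C

ΔL = αL₀ΔT ⇒ ΔT = ΔL / (αL₀)
ΔT = 5.23×10⁻³ m / (88×10⁻⁷ × 2.525 m) = 235.37 K
T = 11.2 + 235.37 = 246.57 °C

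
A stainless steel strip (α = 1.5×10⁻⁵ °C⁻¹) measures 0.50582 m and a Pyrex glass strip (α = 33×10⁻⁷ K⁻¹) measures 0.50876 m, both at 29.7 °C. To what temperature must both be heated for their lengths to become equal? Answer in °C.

Equal length when α₁L₁ΔT − α₂L₂ΔT = L₂ − L₁ = 2.94×10⁻³ m
α₁L₁ = 7.5873×10⁻⁶, α₂L₂ = 1.678908×10⁻⁶ → Δ(αL) = 5.908392×10⁻⁶ m/K
ΔT = 2.94×10⁻³ / 5.908392×10⁻⁶ = 497.597 K, so T = 29.7 + 497.597 = 527.297 °C

T = 527.3 °C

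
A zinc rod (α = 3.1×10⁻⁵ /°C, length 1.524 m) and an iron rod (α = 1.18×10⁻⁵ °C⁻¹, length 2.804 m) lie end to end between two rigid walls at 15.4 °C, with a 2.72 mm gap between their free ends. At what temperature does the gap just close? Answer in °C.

Gap closes when ΔL₁ + ΔL₂ = 2.72 mm = 2.72×10⁻³ m
(α₁L₁ + α₂L₂)ΔT = g
α₁L₁ + α₂L₂ = 3.1×10⁻⁵×1.524 + 1.18×10⁻⁵×2.804 = 8.03312×10⁻⁵ m/K
ΔT = 2.72×10⁻³ / 8.03312×10⁻⁵ = 33.860 K
T = 15.4 + 33.860 = 49.260 °C

T = 49.3 °C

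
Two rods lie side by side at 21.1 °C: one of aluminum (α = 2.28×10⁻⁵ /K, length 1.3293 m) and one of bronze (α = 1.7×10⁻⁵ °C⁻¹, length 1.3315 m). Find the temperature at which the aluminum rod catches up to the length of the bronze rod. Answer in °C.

T = 307.8 °C

L₁(1 + α₁ΔT) = L₂(1 + α₂ΔT) ⇒ ΔT = (L₂ − L₁)/(α₁L₁ − α₂L₂)
L₂ − L₁ = 1.3315 − 1.3293 = 2.20×10⁻³ m
α₁L₁ − α₂L₂ = 2.28×10⁻⁵×1.3293 − 1.7×10⁻⁵×1.3315 = 7.67254×10⁻⁶ m/K
ΔT = 2.20×10⁻³ / 7.67254×10⁻⁶ = 286.737 K
T = 21.1 + 286.737 = 307.837 °C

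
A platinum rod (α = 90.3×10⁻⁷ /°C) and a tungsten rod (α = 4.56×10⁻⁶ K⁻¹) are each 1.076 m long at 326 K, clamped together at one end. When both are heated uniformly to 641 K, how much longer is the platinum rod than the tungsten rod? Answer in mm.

ΔT = 315 K
platinum: ΔL = 90.3×10⁻⁷ × 1.076 m × 315 = 3.0606×10⁻³ m = 3.0606 mm
tungsten: ΔL = 4.56×10⁻⁶ × 1.076 m × 315 = 1.5456×10⁻³ m = 1.5456 mm
difference = 3.0606 − 1.5456 = 1.5150 mm

1.52 mm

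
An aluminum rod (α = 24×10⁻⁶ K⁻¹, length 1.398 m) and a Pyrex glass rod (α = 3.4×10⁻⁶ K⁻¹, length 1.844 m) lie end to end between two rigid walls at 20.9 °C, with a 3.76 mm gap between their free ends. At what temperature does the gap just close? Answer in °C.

α₁L₁ = 3.3552×10⁻⁵ m/K, α₂L₂ = 6.2696×10⁻⁶ m/K → total 3.98216×10⁻⁵ m/K
ΔT = g/(α₁L₁+α₂L₂) = 3.76×10⁻³ / 3.98216×10⁻⁵ = 94.42 K
T = 20.9 + 94.42 = 115.32 °C

T = 115 °C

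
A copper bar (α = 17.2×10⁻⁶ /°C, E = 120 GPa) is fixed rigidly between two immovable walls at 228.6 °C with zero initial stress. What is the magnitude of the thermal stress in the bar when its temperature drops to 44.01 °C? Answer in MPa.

Fully constrained: the free strain ε = αΔT is blocked, so σ = Eε = EαΔT.
|ΔT| = 184.59 K
σ = 120×10⁹ × 17.2×10⁻⁶ × 184.59 = 3.81×10⁸ Pa

σ = 381 MPa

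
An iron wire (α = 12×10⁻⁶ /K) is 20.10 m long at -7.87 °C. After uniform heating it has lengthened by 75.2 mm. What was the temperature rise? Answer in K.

ΔL = αL₀ΔT ⇒ ΔT = ΔL / (αL₀)
ΔT = 75.2×10⁻³ m / (12×10⁻⁶ × 20.10 m) = 311.77 K

ΔT = 312 K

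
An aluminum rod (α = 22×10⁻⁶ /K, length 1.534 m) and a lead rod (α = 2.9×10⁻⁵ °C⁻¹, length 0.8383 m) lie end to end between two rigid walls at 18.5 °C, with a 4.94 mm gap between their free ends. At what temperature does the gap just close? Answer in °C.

T = 104 °C

Gap closes when ΔL₁ + ΔL₂ = 4.94 mm = 4.94×10⁻³ m
(α₁L₁ + α₂L₂)ΔT = g
α₁L₁ + α₂L₂ = 22×10⁻⁶×1.534 + 2.9×10⁻⁵×0.8383 = 5.80587×10⁻⁵ m/K
ΔT = 4.94×10⁻³ / 5.80587×10⁻⁵ = 85.09 K
T = 18.5 + 85.09 = 103.59 °C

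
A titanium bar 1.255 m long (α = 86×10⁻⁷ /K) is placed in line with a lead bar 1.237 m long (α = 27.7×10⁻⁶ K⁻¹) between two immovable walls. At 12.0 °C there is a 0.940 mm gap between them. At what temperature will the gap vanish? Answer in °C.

α₁L₁ = 1.0793×10⁻⁵ m/K, α₂L₂ = 3.42649×10⁻⁵ m/K → total 4.50579×10⁻⁵ m/K
ΔT = g/(α₁L₁+α₂L₂) = 9.40×10⁻⁴ / 4.50579×10⁻⁵ = 20.862 K
T = 12.0 + 20.862 = 32.862 °C

T = 32.9 °C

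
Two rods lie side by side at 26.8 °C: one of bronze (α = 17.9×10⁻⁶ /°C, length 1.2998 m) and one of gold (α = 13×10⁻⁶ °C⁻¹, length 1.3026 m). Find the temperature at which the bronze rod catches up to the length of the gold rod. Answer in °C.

T = 469.0 °C

L₁(1 + α₁ΔT) = L₂(1 + α₂ΔT) ⇒ ΔT = (L₂ − L₁)/(α₁L₁ − α₂L₂)
L₂ − L₁ = 1.3026 − 1.2998 = 2.80×10⁻³ m
α₁L₁ − α₂L₂ = 17.9×10⁻⁶×1.2998 − 13×10⁻⁶×1.3026 = 6.33262×10⁻⁶ m/K
ΔT = 2.80×10⁻³ / 6.33262×10⁻⁶ = 442.155 K
T = 26.8 + 442.155 = 468.955 °C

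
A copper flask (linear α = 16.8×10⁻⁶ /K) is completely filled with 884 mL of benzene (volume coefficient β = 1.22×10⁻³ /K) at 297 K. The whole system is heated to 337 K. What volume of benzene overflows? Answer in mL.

41.4 mL

The flask also expands: β_container ≈ 3α = 5.04×10⁻⁵ /K
Net overflow = V₀(β_liq − 3α_cont)ΔT
β − 3α = 1.22×10⁻³ − 5.04×10⁻⁵ = 1.1696×10⁻³ /K; ΔT = 40 K
ΔV = 884 × 1.1696×10⁻³ × 40 = 41.4 mL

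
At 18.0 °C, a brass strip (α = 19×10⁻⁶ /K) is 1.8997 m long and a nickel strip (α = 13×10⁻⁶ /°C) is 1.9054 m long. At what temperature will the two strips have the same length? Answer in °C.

L₁(1 + α₁ΔT) = L₂(1 + α₂ΔT) ⇒ ΔT = (L₂ − L₁)/(α₁L₁ − α₂L₂)
L₂ − L₁ = 1.9054 − 1.8997 = 5.70×10⁻³ m
α₁L₁ − α₂L₂ = 19×10⁻⁶×1.8997 − 13×10⁻⁶×1.9054 = 1.13241×10⁻⁵ m/K
ΔT = 5.70×10⁻³ / 1.13241×10⁻⁵ = 503.351 K
T = 18.0 + 503.351 = 521.351 °C

T = 521.4 °C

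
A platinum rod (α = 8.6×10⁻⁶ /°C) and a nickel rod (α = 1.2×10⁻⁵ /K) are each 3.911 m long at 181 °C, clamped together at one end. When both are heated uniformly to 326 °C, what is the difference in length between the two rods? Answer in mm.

1.93 mm

ΔT = 145 K
platinum: ΔL = 8.6×10⁻⁶ × 3.911 m × 145 = 4.8770×10⁻³ m = 4.8770 mm
nickel: ΔL = 1.2×10⁻⁵ × 3.911 m × 145 = 6.8051×10⁻³ m = 6.8051 mm
difference = 6.8051 − 4.8770 = 1.9281 mm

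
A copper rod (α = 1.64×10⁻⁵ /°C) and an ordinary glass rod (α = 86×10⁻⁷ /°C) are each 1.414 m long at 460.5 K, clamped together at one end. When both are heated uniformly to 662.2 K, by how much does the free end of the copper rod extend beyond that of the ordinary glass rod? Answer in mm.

ΔT = 201.7 K
copper: ΔL = 1.64×10⁻⁵ × 1.414 m × 201.7 = 4.6773×10⁻³ m = 4.6773 mm
ordinary glass: ΔL = 86×10⁻⁷ × 1.414 m × 201.7 = 2.4528×10⁻³ m = 2.4528 mm
difference = 4.6773 − 2.4528 = 2.2245 mm

2.22 mm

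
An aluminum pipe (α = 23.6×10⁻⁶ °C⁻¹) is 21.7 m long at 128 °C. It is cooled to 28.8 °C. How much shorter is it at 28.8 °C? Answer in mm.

ΔL = 50.8 mm

|ΔT| = |28.8 − 128| = 99.2 K
ΔL = αL₀ΔT = (23.6×10⁻⁶)(21.7)(99.2) = 5.08×10⁻² m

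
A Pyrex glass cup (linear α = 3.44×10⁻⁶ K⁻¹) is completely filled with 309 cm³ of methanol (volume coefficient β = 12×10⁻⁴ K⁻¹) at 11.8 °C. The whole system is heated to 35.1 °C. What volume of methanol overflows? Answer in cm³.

The cup also expands: β_container ≈ 3α = 1.032×10⁻⁵ /K
Net overflow = V₀(β_liq − 3α_cont)ΔT
β − 3α = 1.20×10⁻³ − 1.032×10⁻⁵ = 1.18968×10⁻³ /K; ΔT = 23.3 K
ΔV = 309 × 1.18968×10⁻³ × 23.3 = 8.57 cm³

8.57 cm³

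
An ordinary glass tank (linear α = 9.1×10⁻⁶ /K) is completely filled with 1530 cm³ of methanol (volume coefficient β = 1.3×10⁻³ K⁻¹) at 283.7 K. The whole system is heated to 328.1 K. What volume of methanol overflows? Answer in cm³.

86.5 cm³

The tank also expands: β_container ≈ 3α = 2.73×10⁻⁵ /K
Net overflow = V₀(β_liq − 3α_cont)ΔT
β − 3α = 1.30×10⁻³ − 2.73×10⁻⁵ = 1.2727×10⁻³ /K; ΔT = 44.4 K
ΔV = 1530 × 1.2727×10⁻³ × 44.4 = 86.5 cm³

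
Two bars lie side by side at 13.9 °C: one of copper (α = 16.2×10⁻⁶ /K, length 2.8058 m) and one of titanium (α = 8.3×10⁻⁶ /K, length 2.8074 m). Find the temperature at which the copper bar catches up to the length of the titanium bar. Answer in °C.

Equal length when α₁L₁ΔT − α₂L₂ΔT = L₂ − L₁ = 1.60×10⁻³ m
α₁L₁ = 4.545396×10⁻⁵, α₂L₂ = 2.330142×10⁻⁵ → Δ(αL) = 2.215254×10⁻⁵ m/K
ΔT = 1.60×10⁻³ / 2.215254×10⁻⁵ = 72.2265 K, so T = 13.9 + 72.2265 = 86.1265 °C

T = 86.13 °C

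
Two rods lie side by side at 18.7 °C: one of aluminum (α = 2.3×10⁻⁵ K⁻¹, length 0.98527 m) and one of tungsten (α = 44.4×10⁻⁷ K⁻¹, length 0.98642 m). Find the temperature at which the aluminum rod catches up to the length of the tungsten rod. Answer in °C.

Equal length when α₁L₁ΔT − α₂L₂ΔT = L₂ − L₁ = 1.15×10⁻³ m
α₁L₁ = 2.266121×10⁻⁵, α₂L₂ = 4.3797048×10⁻⁶ → Δ(αL) = 1.82815052×10⁻⁵ m/K
ΔT = 1.15×10⁻³ / 1.82815052×10⁻⁵ = 62.9051 K, so T = 18.7 + 62.9051 = 81.6051 °C

T = 81.61 °C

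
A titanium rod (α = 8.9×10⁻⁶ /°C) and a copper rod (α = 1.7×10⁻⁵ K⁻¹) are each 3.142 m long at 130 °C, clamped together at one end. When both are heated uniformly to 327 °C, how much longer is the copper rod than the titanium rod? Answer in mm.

ΔT = 197 K
titanium: ΔL = 8.9×10⁻⁶ × 3.142 m × 197 = 5.5089×10⁻³ m = 5.5089 mm
copper: ΔL = 1.7×10⁻⁵ × 3.142 m × 197 = 1.0523×10⁻² m = 10.523 mm
difference = 10.523 − 5.5089 = 5.0141 mm

5.01 mm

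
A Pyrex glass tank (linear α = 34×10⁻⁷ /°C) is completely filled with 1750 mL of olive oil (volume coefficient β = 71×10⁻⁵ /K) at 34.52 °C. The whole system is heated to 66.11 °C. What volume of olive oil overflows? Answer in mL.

The tank also expands: β_container ≈ 3α = 1.02×10⁻⁵ /K
Net overflow = V₀(β_liq − 3α_cont)ΔT
β − 3α = 7.10×10⁻⁴ − 1.02×10⁻⁵ = 6.998×10⁻⁴ /K; ΔT = 31.59 K
ΔV = 1750 × 6.998×10⁻⁴ × 31.59 = 38.7 mL

38.7 mL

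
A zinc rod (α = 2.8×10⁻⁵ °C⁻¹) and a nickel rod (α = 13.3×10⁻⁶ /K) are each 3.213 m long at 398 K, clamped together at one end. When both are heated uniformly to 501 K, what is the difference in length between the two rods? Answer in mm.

4.86 mm

ΔT = 103 K
zinc: ΔL = 2.8×10⁻⁵ × 3.213 m × 103 = 9.2663×10⁻³ m = 9.2663 mm
nickel: ΔL = 13.3×10⁻⁶ × 3.213 m × 103 = 4.4015×10⁻³ m = 4.4015 mm
difference = 9.2663 − 4.4015 = 4.8648 mm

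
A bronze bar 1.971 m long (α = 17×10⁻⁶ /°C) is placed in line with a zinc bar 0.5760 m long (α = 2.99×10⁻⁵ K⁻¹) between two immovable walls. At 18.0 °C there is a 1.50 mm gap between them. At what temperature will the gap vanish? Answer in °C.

α₁L₁ = 3.3507×10⁻⁵ m/K, α₂L₂ = 1.72224×10⁻⁵ m/K → total 5.07294×10⁻⁵ m/K
ΔT = g/(α₁L₁+α₂L₂) = 1.50×10⁻³ / 5.07294×10⁻⁵ = 29.569 K
T = 18.0 + 29.569 = 47.569 °C

T = 47.6 °C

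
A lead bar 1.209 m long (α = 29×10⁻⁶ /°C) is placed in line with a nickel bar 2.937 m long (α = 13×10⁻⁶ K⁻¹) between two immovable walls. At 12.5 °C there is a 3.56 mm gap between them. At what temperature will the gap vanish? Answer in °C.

α₁L₁ = 3.5061×10⁻⁵ m/K, α₂L₂ = 3.8181×10⁻⁵ m/K → total 7.3242×10⁻⁵ m/K
ΔT = g/(α₁L₁+α₂L₂) = 3.56×10⁻³ / 7.3242×10⁻⁵ = 48.606 K
T = 12.5 + 48.606 = 61.106 °C

T = 61.1 °C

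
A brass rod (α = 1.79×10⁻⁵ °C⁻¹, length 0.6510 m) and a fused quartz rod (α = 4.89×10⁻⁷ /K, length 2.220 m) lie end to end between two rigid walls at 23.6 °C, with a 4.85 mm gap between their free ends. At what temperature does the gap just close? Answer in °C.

T = 404 °C

α₁L₁ = 1.16529×10⁻⁵ m/K, α₂L₂ = 1.08558×10⁻⁶ m/K → total 1.273848×10⁻⁵ m/K
ΔT = g/(α₁L₁+α₂L₂) = 4.85×10⁻³ / 1.273848×10⁻⁵ = 380.74 K
T = 23.6 + 380.74 = 404.34 °C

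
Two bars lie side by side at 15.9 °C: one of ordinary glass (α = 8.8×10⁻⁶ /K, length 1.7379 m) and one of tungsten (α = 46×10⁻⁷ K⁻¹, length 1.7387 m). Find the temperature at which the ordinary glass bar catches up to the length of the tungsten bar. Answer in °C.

L₁(1 + α₁ΔT) = L₂(1 + α₂ΔT) ⇒ ΔT = (L₂ − L₁)/(α₁L₁ − α₂L₂)
L₂ − L₁ = 1.7387 − 1.7379 = 8.00×10⁻⁴ m
α₁L₁ − α₂L₂ = 8.8×10⁻⁶×1.7379 − 46×10⁻⁷×1.7387 = 7.2955×10⁻⁶ m/K
ΔT = 8.00×10⁻⁴ / 7.2955×10⁻⁶ = 109.657 K
T = 15.9 + 109.657 = 125.557 °C

T = 125.6 °C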